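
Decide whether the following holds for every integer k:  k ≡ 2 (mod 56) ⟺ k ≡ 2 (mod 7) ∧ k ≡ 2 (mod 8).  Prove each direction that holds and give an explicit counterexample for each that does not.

Equivalent; both directions hold.

(⟸) If k ≡ 2 (mod 7) and k ≡ 2 (mod 8), then by the Chinese remainder theorem k ≡ 2 (mod 56). This is exactly k ≡ 2 (mod 56).

(⟹) Suppose k ≡ 2 (mod 56); write k = 56j + 2. Since 7 ∣ 56, reducing mod 7 gives k ≡ 2 (mod 7); since 8 ∣ 56, reducing mod 8 gives k ≡ 2 (mod 8).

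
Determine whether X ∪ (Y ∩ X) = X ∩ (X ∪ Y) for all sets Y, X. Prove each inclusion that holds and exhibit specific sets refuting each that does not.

Both inclusions hold.

(⊇) Let x ∈ X ∩ (X ∪ Y). Then either x ∈ X and x ∉ Y; or x ∈ Y ∩ X. In each case x ∈ X ∪ (Y ∩ X), so X ∩ (X ∪ Y) ⊆ X ∪ (Y ∩ X).

(⊆) Let x ∈ X ∪ (Y ∩ X). Then either x ∈ X and x ∉ Y; or x ∈ Y ∩ X. In each case x ∈ X ∩ (X ∪ Y), so X ∪ (Y ∩ X) ⊆ X ∩ (X ∪ Y).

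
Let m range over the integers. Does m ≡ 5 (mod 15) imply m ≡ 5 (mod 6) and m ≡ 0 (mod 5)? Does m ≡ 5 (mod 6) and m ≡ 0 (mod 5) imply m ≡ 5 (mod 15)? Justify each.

Not equivalent: only (⇐) holds.

(⟹) This fails: m = 20 gives 20 ≡ 5 (mod 15) but 20 ≡ 2 (mod 6), so the conjunction on the right does not hold.

(⟸) Conversely, if m ≡ 5 (mod 6) and m ≡ 0 (mod 5), then by the Chinese remainder theorem m ≡ 5 (mod 30). Since 5 ≡ 5 (mod 15) and 15 ∣ 30, we get m ≡ 5 (mod 15).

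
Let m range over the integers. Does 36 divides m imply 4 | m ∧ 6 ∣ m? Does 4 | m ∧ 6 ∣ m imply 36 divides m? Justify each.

(⇒) If 36 ∣ m, write m = 36q. Since 36 = 9·4, m = 4·(9q), so 4 ∣ m; and since 36 = 6·6, m = 6·(6q), so 6 ∣ m.

(⇐) This fails: take m = 12. Both 4 ∣ 12 and 6 ∣ 12, yet 12 is not a multiple of 36 (since 12 = 0·36 + 12), so 36 ∤ 12.

Only the forward implication holds.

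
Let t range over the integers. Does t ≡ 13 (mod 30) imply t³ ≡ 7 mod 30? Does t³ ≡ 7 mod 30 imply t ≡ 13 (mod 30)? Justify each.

Both directions hold; the statement is true.

Forward direction. Suppose t ≡ 13 (mod 30). Write t = 30j + 13. Then (30j + 13)³ = 27000j³ + 35100j² + 15210j + 2197 = 30(900j³ + 1170j² + 507j + 73) + 7, so t³ ≡ 7 (mod 30).

Converse. Suppose t³ ≡ 7 (mod 30). The only residue r in {0, …, 29} with r³ ≡ 7 (mod 30) is r = 13, so t ≡ 13 (mod 30).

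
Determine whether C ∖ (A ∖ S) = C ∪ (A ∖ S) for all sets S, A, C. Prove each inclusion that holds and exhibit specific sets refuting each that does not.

The sets are not equal: only the forward inclusion holds.

Reverse inclusion. This inclusion fails. Take S = ∅, A = {1}, C = ∅; then 1 ∈ C ∪ (A ∖ S) but 1 ∉ C ∖ (A ∖ S).

Forward inclusion. Let x ∈ C ∖ (A ∖ S). Then either x ∈ C and x ∉ S, A; or x ∈ S ∩ C and x ∉ A; or x ∈ S ∩ A ∩ C. In each case x ∈ C ∪ (A ∖ S), so C ∖ (A ∖ S) ⊆ C ∪ (A ∖ S).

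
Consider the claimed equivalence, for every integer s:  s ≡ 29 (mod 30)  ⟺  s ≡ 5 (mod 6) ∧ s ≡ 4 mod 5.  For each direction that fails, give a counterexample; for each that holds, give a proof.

Both directions hold.

(⇐) If s ≡ 5 (mod 6) and s ≡ 4 (mod 5), then by the Chinese remainder theorem s ≡ 29 (mod 30). This is exactly s ≡ 29 (mod 30).

(⇒) Suppose s ≡ 29 (mod 30); write s = 30j + 29. Since 6 ∣ 30, reducing mod 6 gives s ≡ 29 ≡ 5 (mod 6); since 5 ∣ 30, reducing mod 5 gives s ≡ 29 ≡ 4 (mod 5).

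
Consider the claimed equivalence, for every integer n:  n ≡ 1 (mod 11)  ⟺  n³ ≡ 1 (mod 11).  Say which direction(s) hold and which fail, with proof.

[⇒] Suppose n ≡ 1 (mod 11). Write n = 11j + 1. Then (11j + 1)³ = 1331j³ + 363j² + 33j + 1 = 11(121j³ + 33j² + 3j) + 1, so n³ ≡ 1 (mod 11).

[⇐] Conversely, suppose n³ ≡ 1 (mod 11). The only residue r in {0, …, 10} with r³ ≡ 1 (mod 11) is r = 1, so n ≡ 1 (mod 11).

Both implications hold.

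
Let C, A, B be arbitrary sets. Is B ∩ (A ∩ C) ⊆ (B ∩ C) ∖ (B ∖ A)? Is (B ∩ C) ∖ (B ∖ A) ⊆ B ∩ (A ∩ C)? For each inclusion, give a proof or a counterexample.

(⟹) Let x ∈ B ∩ (A ∩ C). Then x ∈ C ∩ A ∩ B, from which x ∈ (B ∩ C) ∖ (B ∖ A).

(⟸) Let x ∈ (B ∩ C) ∖ (B ∖ A). Then x ∈ C ∩ A ∩ B, from which x ∈ B ∩ (A ∩ C).

Both inclusions hold; the sets are equal.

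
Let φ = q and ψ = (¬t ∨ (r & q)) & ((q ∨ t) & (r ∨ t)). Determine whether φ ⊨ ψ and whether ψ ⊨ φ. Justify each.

(⟸) Assume the antecedent. If r is true, the antecedent forces (r = T, t = F, q = T) or (r = T, t = T, q = T), and q holds there. If r is false, the antecedent cannot hold. Either way q holds.

(⟹) This fails. Under r = F, t = F, q = T, the left side is true but the right side is false.

(⇒) fails; (⇐) holds.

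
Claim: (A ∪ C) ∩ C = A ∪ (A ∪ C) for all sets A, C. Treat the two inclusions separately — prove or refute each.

The sets are not equal: only the forward inclusion holds.

Forward inclusion. Let x ∈ (A ∪ C) ∩ C. Then either x ∈ C and x ∉ A; or x ∈ A ∩ C. In each case x ∈ A ∪ (A ∪ C), so (A ∪ C) ∩ C ⊆ A ∪ (A ∪ C).

Reverse inclusion. This inclusion fails. Take A = {1}, C = ∅; then 1 ∈ A ∪ (A ∪ C) but 1 ∉ (A ∪ C) ∩ C.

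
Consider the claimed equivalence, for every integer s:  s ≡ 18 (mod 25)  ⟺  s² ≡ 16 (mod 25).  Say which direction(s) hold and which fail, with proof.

[⇒] This fails: take s = 18. Then 18 ≡ 18 (mod 25), but 18² = 324 ≡ 24 (mod 25), not 16.

[⇐] This fails: take s = 4. Then 4² = 16 ≡ 16 (mod 25), yet 4 ≡ 4 (mod 25), not 18.

Neither direction holds.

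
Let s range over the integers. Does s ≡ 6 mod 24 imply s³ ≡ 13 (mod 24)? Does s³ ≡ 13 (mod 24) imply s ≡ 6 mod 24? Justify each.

Both directions fail.

(⇒) This fails: take s = 6. Then 6 ≡ 6 (mod 24), but 6³ = 216 ≡ 0 (mod 24), not 13.

(⇐) This fails: take s = 13. Then 13³ = 2197 ≡ 13 (mod 24), yet 13 ≡ 13 (mod 24), not 6.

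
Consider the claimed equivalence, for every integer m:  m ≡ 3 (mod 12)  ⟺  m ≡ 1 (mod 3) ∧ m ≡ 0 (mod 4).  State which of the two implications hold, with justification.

Neither implication holds.

(⟹) This fails: m = 3 gives 3 ≡ 3 (mod 12) but 3 ≡ 0 (mod 3), so the conjunction on the right does not hold.

(⟸) This fails: m = 4 satisfies both congruences on the right (4 ≡ 1 mod 3 and 4 ≡ 0 mod 4) yet 4 ≡ 4 (mod 12), not 3.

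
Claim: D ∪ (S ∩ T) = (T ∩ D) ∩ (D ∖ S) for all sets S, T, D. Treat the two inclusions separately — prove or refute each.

(⟹) This inclusion fails. Take S = {1}, T = {1}, D = ∅; then 1 ∈ D ∪ (S ∩ T) but 1 ∉ (T ∩ D) ∩ (D ∖ S).

(⟸) Let x ∈ (T ∩ D) ∩ (D ∖ S). Then x ∈ T ∩ D and x ∉ S, from which x ∈ D ∪ (S ∩ T).

The sets are not equal: only the reverse inclusion holds.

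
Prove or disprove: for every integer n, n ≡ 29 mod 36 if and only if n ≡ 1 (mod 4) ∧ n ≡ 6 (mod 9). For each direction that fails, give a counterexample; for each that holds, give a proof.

(⟹) This fails: n = 29 gives 29 ≡ 29 (mod 36) but 29 ≡ 2 (mod 9), so the conjunction on the right does not hold.

(⟸) This fails: n = 33 satisfies both congruences on the right (33 ≡ 1 mod 4 and 33 ≡ 6 mod 9) yet 33 ≡ 33 (mod 36), not 29.

(⇒) fails and (⇐) fails.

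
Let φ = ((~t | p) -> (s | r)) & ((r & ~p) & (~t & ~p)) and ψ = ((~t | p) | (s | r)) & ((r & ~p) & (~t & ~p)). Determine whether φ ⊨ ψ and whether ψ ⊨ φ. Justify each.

Forward direction. Assume the antecedent. If s is true, the antecedent forces (s = T, t = F, p = F, r = T), and the consequent holds there. If s is false, the antecedent forces (s = F, t = F, p = F, r = T), and the consequent holds there. Either way the consequent holds.

Converse. Assume the antecedent. If s is true, the antecedent forces (s = T, t = F, p = F, r = T), and the consequent holds there. If s is false, the antecedent forces (s = F, t = F, p = F, r = T), and the consequent holds there. Either way the consequent holds.

Both directions hold; the statement is true.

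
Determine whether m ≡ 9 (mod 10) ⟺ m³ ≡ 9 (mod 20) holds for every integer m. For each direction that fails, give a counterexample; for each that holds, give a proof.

(←) The residues r modulo 20 with r³ ≡ 9 (mod 20) are exactly {9}, and each is ≡ 9 (mod 10).

(→) This fails: take m = 19. Then 19 ≡ 9 (mod 10), but 19³ = 6859 ≡ 19 (mod 20), not 9.

Not equivalent: only (⇐) holds.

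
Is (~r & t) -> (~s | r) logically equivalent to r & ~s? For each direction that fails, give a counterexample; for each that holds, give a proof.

(←) Assume the antecedent. If s is true, the antecedent cannot hold. If s is false, (~r & t) -> (~s | r) reduces to true regardless of the other variables. Either way (~r & t) -> (~s | r) holds.

(→) This fails. Under s = F, t = F, r = F, the left side is true but the right side is false.

Only the reverse direction holds.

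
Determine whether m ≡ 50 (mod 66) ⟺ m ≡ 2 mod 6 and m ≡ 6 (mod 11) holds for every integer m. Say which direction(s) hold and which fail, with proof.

Forward direction. Suppose m ≡ 50 (mod 66); write m = 66j + 50. Since 6 ∣ 66, reducing mod 6 gives m ≡ 50 ≡ 2 (mod 6); since 11 ∣ 66, reducing mod 11 gives m ≡ 50 ≡ 6 (mod 11).

Converse. If m ≡ 2 (mod 6) and m ≡ 6 (mod 11), then by the Chinese remainder theorem m ≡ 50 (mod 66). This is exactly m ≡ 50 (mod 66).

Both directions hold.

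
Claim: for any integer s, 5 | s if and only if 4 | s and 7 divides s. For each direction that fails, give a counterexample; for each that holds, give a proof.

Forward direction. This fails: take s = 5. Certainly 5 ∣ 5, but 4 ∤ 5.

Converse. This fails: take s = 28. Both 4 ∣ 28 and 7 ∣ 28, yet 28 is not a multiple of 5 (since 28 = 5·5 + 3), so 5 ∤ 28.

Neither implication holds.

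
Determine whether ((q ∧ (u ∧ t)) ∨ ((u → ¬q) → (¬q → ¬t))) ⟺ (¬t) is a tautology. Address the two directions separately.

(⟹) This fails. Under u = F, q = T, t = T, the left side is true but the right side is false.

(⟸) Assume the antecedent. If u is true, the antecedent forces (u = T, q = F, t = F) or (u = T, q = T, t = F), and the consequent holds there. If u is false, the antecedent forces (u = F, q = F, t = F) or (u = F, q = T, t = F), and the consequent holds there. Either way the consequent holds.

Only the converse holds.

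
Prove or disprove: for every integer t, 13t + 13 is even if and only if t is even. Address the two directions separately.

Both directions fail.

Forward direction. This fails: t = 3 gives 13t + 13 = 52, which is even, but 3 is odd, not even.

Converse. This also fails: t = 0 is even, but 13t + 13 = 13 is odd, not even.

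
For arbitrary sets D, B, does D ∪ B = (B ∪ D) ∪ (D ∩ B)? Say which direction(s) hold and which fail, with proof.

Both inclusions hold.

(⟸) Let x ∈ (B ∪ D) ∪ (D ∩ B). Then either x ∈ D and x ∉ B; or x ∈ B and x ∉ D; or x ∈ D ∩ B. In each case x ∈ D ∪ B, so (B ∪ D) ∪ (D ∩ B) ⊆ D ∪ B.

(⟹) Let x ∈ D ∪ B. Then either x ∈ D and x ∉ B; or x ∈ B and x ∉ D; or x ∈ D ∩ B. In each case x ∈ (B ∪ D) ∪ (D ∩ B), so D ∪ B ⊆ (B ∪ D) ∪ (D ∩ B).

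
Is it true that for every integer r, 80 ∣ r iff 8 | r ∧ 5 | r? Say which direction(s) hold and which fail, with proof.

Only the forward implication holds.

[⇒] If 80 ∣ r, write r = 80q. Since 80 = 10·8, r = 8·(10q), so 8 ∣ r; and since 80 = 16·5, r = 5·(16q), so 5 ∣ r.

[⇐] This fails: take r = 40. Both 8 ∣ 40 and 5 ∣ 40, yet 40 is not a multiple of 80 (since 40 = 0·80 + 40), so 80 ∤ 40.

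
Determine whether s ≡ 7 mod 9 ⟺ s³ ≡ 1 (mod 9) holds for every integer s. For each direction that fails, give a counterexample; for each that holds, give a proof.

Forward direction. Suppose s ≡ 7 mod 9. Write s = 9j + 7. Then (9j + 7)³ = 729j³ + 1701j² + 1323j + 343 = 9(81j³ + 189j² + 147j + 38) + 1, so s³ ≡ 1 (mod 9).

Converse. This fails: take s = 1. Then 1³ = 1 ≡ 1 (mod 9), yet 1 ≡ 1 (mod 9), not 7.

Only the forward direction holds.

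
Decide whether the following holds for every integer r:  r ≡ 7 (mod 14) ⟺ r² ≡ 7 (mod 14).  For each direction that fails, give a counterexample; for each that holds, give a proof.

Both directions hold.

Forward direction. Suppose r ≡ 7 (mod 14). Write r = 14j + 7. Then (14j + 7)² = 196j² + 196j + 49 = 14(14j² + 14j + 3) + 7, so r² ≡ 7 (mod 14).

Converse. Suppose r² ≡ 7 (mod 14). The only residue r in {0, …, 13} with r² ≡ 7 (mod 14) is r = 7, so r ≡ 7 (mod 14).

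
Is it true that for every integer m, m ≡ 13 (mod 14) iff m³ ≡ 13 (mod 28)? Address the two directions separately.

Both directions fail.

[⇒] This fails: take m = 27. Then 27 ≡ 13 (mod 14), but 27³ = 19683 ≡ 27 (mod 28), not 13.

[⇐] This fails: take m = 5. Then 5³ = 125 ≡ 13 (mod 28), yet 5 ≡ 5 (mod 14), not 13.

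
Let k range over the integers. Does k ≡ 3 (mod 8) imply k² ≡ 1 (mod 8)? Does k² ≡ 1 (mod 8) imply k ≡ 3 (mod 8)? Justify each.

(⇒) holds; (⇐) fails.

(⟹) Suppose k ≡ 3 (mod 8). Write k = 8j + 3. Then (8j + 3)² = 64j² + 48j + 9 = 8(8j² + 6j + 1) + 1, so k² ≡ 1 (mod 8).

(⟸) This fails: take k = 1. Then 1² = 1 ≡ 1 (mod 8), yet 1 ≡ 1 (mod 8), not 3.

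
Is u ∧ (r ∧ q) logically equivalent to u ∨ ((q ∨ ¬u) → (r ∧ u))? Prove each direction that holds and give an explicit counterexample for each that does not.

The forward direction holds; the converse fails.

(→) Assume the antecedent. If u is true, u ∨ ((q ∨ ¬u) → (r ∧ u)) reduces to true regardless of the other variables. If u is false, the antecedent cannot hold. Either way u ∨ ((q ∨ ¬u) → (r ∧ u)) holds.

(←) This fails. Under u = T, q = F, r = F, the left side is false but the right side is true.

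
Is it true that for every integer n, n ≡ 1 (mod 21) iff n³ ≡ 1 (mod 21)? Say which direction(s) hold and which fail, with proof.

(⟹) Suppose n ≡ 1 (mod 21). Write n = 21j + 1. Then (21j + 1)³ = 9261j³ + 1323j² + 63j + 1 = 21(441j³ + 63j² + 3j) + 1, so n³ ≡ 1 (mod 21).

(⟸) This fails: take n = 4. Then 4³ = 64 ≡ 1 (mod 21), yet 4 ≡ 4 (mod 21), not 1.

Only the forward implication holds.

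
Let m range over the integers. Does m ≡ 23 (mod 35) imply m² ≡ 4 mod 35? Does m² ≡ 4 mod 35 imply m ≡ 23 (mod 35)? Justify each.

(⟹) Suppose m ≡ 23 (mod 35). Write m = 35j + 23. Then (35j + 23)² = 1225j² + 1610j + 529 = 35(35j² + 46j + 15) + 4, so m² ≡ 4 (mod 35).

(⟸) This fails: take m = 2. Then 2² = 4 ≡ 4 (mod 35), yet 2 ≡ 2 (mod 35), not 23.

(⇒) holds; (⇐) fails.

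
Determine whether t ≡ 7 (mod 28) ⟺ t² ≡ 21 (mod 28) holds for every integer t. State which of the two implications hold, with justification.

Forward direction. Suppose t ≡ 7 (mod 28). Write t = 28j + 7. Then (28j + 7)² = 784j² + 392j + 49 = 28(28j² + 14j + 1) + 21, so t² ≡ 21 (mod 28).

Converse. This fails: take t = 21. Then 21² = 441 ≡ 21 (mod 28), yet 21 ≡ 21 (mod 28), not 7.

(⇒) holds; (⇐) fails.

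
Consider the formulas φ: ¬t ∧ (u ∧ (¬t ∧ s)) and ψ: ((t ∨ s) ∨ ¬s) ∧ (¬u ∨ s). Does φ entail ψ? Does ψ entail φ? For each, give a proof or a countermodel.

Only the forward direction holds.

(←) This fails. Under s = F, u = F, t = F, the left side is false but the right side is true.

(→) Assume the antecedent. If s is true, ((t ∨ s) ∨ ¬s) ∧ (¬u ∨ s) reduces to true regardless of the other variables. If s is false, the antecedent cannot hold. Either way ((t ∨ s) ∨ ¬s) ∧ (¬u ∨ s) holds.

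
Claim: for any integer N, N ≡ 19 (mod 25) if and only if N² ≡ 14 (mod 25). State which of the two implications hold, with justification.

(→) This fails: take N = 19. Then 19 ≡ 19 (mod 25), but 19² = 361 ≡ 11 (mod 25), not 14.

(←) This fails: take N = 8. Then 8² = 64 ≡ 14 (mod 25), yet 8 ≡ 8 (mod 25), not 19.

(⇒) fails and (⇐) fails.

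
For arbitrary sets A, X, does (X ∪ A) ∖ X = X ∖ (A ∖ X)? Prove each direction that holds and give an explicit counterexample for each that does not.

(⟹) This inclusion fails. Take A = {1}, X = ∅; then 1 ∈ (X ∪ A) ∖ X but 1 ∉ X ∖ (A ∖ X).

(⟸) This inclusion fails. Take A = ∅, X = {1}; then 1 ∈ X ∖ (A ∖ X) but 1 ∉ (X ∪ A) ∖ X.

Both inclusions fail.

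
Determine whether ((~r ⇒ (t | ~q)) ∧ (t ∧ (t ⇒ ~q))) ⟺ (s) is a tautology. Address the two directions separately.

Forward direction. This fails. Under r = F, q = F, t = T, s = F, the left side is true but the right side is false.

Converse. This fails. Under r = F, q = F, t = F, s = T, the left side is false but the right side is true.

(⇒) fails and (⇐) fails.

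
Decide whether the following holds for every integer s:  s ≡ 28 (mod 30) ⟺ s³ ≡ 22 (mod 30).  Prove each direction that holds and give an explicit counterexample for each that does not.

(→) Suppose s ≡ 28 (mod 30). Write s = 30j + 28. Then (30j + 28)³ = 27000j³ + 75600j² + 70560j + 21952 = 30(900j³ + 2520j² + 2352j + 731) + 22, so s³ ≡ 22 (mod 30).

(←) Conversely, suppose s³ ≡ 22 (mod 30). The only residue r in {0, …, 29} with r³ ≡ 22 (mod 30) is r = 28, so s ≡ 28 (mod 30).

Both directions hold; the statement is true.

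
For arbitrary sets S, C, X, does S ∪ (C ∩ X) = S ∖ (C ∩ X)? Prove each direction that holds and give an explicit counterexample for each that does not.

(⊆) fails; (⊇) holds.

(⟸) Let x ∈ S ∖ (C ∩ X). Then either x ∈ S and x ∉ C, X; or x ∈ S ∩ C and x ∉ X; or x ∈ S ∩ X and x ∉ C. In each case x ∈ S ∪ (C ∩ X), so S ∖ (C ∩ X) ⊆ S ∪ (C ∩ X).

(⟹) This inclusion fails. Take S = ∅, C = {1}, X = {1}; then 1 ∈ S ∪ (C ∩ X) but 1 ∉ S ∖ (C ∩ X).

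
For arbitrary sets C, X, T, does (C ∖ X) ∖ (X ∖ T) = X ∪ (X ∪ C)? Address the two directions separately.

(⊆) Let x ∈ (C ∖ X) ∖ (X ∖ T). Then either x ∈ C and x ∉ X, T; or x ∈ C ∩ T and x ∉ X. In each case x ∈ X ∪ (X ∪ C), so (C ∖ X) ∖ (X ∖ T) ⊆ X ∪ (X ∪ C).

(⊇) This inclusion fails. Take C = ∅, X = {1}, T = ∅; then 1 ∈ X ∪ (X ∪ C) but 1 ∉ (C ∖ X) ∖ (X ∖ T).

The sets are not equal: only the forward inclusion holds.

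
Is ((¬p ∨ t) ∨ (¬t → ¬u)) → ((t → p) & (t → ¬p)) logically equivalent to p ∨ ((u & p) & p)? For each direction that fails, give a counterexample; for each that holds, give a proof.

(⇒) This fails. Under p = F, u = F, t = F, the left side is true but the right side is false.

(⇐) This fails. Under p = T, u = F, t = T, the left side is false but the right side is true.

Both directions fail.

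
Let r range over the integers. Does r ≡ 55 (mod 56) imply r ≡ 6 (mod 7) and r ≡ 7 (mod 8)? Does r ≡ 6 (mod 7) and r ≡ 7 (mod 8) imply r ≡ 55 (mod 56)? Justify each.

Both directions hold; the statement is true.

[⇐] If r ≡ 6 (mod 7) and r ≡ 7 (mod 8), then by the Chinese remainder theorem r ≡ 55 (mod 56). This is exactly r ≡ 55 (mod 56).

[⇒] Suppose r ≡ 55 (mod 56); write r = 56j + 55. Since 7 ∣ 56, reducing mod 7 gives r ≡ 55 ≡ 6 (mod 7); since 8 ∣ 56, reducing mod 8 gives r ≡ 55 ≡ 7 (mod 8).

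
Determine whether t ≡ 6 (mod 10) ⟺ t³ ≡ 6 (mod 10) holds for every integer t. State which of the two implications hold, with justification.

[⇒] Suppose t ≡ 6 (mod 10). Write t = 10j + 6. Then (10j + 6)³ = 1000j³ + 1800j² + 1080j + 216 = 10(100j³ + 180j² + 108j + 21) + 6, so t³ ≡ 6 (mod 10).

[⇐] Conversely, suppose t³ ≡ 6 (mod 10). The only residue r in {0, …, 9} with r³ ≡ 6 (mod 10) is r = 6, so t ≡ 6 (mod 10).

Both implications hold.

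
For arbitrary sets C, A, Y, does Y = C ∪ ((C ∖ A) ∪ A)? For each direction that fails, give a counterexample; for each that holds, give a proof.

Forward inclusion. This inclusion fails. Take C = ∅, A = ∅, Y = {1}; then 1 ∈ Y but 1 ∉ C ∪ ((C ∖ A) ∪ A).

Reverse inclusion. This inclusion fails. Take C = {1}, A = ∅, Y = ∅; then 1 ∈ C ∪ ((C ∖ A) ∪ A) but 1 ∉ Y.

Both inclusions fail.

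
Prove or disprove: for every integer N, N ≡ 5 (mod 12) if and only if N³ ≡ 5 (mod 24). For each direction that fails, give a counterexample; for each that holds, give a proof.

(⟹) This fails: take N = 17. Then 17 ≡ 5 (mod 12), but 17³ = 4913 ≡ 17 (mod 24), not 5.

(⟸) Conversely, the residues r modulo 24 with r³ ≡ 5 (mod 24) are exactly {5}, and each is ≡ 5 (mod 12).

Only the reverse direction holds.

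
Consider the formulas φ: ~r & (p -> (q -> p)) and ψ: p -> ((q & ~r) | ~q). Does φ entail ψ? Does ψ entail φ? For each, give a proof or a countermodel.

(⇒) holds; (⇐) fails.

(⇒) Assume the antecedent. If q is true, the antecedent forces (q = T, r = F, p = F) or (q = T, r = F, p = T), and p -> ((q & ~r) | ~q) holds there. If q is false, p -> ((q & ~r) | ~q) reduces to true regardless of the other variables. Either way p -> ((q & ~r) | ~q) holds.

(⇐) This fails. Under q = F, r = T, p = F, the left side is false but the right side is true.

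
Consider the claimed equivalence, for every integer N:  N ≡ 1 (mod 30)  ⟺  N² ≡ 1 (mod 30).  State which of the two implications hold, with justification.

Only the forward direction holds.

Converse. This fails: take N = 11. Then 11² = 121 ≡ 1 (mod 30), yet 11 ≡ 11 (mod 30), not 1.

Forward direction. Suppose N ≡ 1 (mod 30). Write N = 30j + 1. Then (30j + 1)² = 900j² + 60j + 1 = 30(30j² + 2j) + 1, so N² ≡ 1 (mod 30).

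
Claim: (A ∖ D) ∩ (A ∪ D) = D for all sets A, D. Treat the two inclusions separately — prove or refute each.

Forward inclusion. This inclusion fails. Take A = {1}, D = ∅; then 1 ∈ (A ∖ D) ∩ (A ∪ D) but 1 ∉ D.

Reverse inclusion. This inclusion fails. Take A = ∅, D = {1}; then 1 ∈ D but 1 ∉ (A ∖ D) ∩ (A ∪ D).

Neither inclusion holds.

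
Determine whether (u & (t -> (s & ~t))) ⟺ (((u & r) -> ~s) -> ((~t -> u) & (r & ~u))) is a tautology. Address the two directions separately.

(⇒) fails and (⇐) fails.

(→) This fails. Under s = F, t = F, u = T, r = T, the left side is true but the right side is false.

(←) This fails. Under s = F, t = T, u = F, r = T, the left side is false but the right side is true.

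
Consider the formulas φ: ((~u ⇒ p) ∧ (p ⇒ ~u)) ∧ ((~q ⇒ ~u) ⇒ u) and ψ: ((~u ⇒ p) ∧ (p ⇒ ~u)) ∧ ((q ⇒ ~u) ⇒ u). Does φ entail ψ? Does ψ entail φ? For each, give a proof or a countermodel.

(→) Assume the antecedent. If q is true, the antecedent forces (q = T, p = F, u = T), and the consequent holds there. If q is false, the antecedent forces (q = F, p = F, u = T), and the consequent holds there. Either way the consequent holds.

(←) Assume the antecedent. If q is true, the antecedent forces (q = T, p = F, u = T), and the consequent holds there. If q is false, the antecedent forces (q = F, p = F, u = T), and the consequent holds there. Either way the consequent holds.

Equivalent; both directions hold.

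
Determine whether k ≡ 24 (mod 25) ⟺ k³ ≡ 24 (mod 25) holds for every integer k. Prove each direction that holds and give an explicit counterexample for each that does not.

Equivalent; both directions hold.

[⇒] Suppose k ≡ 24 (mod 25). Write k = 25j + 24. Then (25j + 24)³ = 15625j³ + 45000j² + 43200j + 13824 = 25(625j³ + 1800j² + 1728j + 552) + 24, so k³ ≡ 24 (mod 25).

[⇐] Conversely, suppose k³ ≡ 24 (mod 25). The only residue r in {0, …, 24} with r³ ≡ 24 (mod 25) is r = 24, so k ≡ 24 (mod 25).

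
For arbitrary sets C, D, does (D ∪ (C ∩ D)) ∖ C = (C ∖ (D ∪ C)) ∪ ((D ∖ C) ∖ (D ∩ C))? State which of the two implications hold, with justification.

Both inclusions hold; the sets are equal.

Forward inclusion. Let x ∈ (D ∪ (C ∩ D)) ∖ C. Then x ∈ D and x ∉ C, from which x ∈ (C ∖ (D ∪ C)) ∪ ((D ∖ C) ∖ (D ∩ C)).

Reverse inclusion. Let x ∈ (C ∖ (D ∪ C)) ∪ ((D ∖ C) ∖ (D ∩ C)). Then x ∈ D and x ∉ C, from which x ∈ (D ∪ (C ∩ D)) ∖ C.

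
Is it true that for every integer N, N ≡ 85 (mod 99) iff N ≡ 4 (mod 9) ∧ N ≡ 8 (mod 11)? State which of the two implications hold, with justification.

Both directions hold; the statement is true.

(⟹) Suppose N ≡ 85 (mod 99); write N = 99j + 85. Since 9 ∣ 99, reducing mod 9 gives N ≡ 85 ≡ 4 (mod 9); since 11 ∣ 99, reducing mod 11 gives N ≡ 85 ≡ 8 (mod 11).

(⟸) Conversely, if N ≡ 4 (mod 9) and N ≡ 8 (mod 11), then by the Chinese remainder theorem N ≡ 85 (mod 99). This is exactly N ≡ 85 (mod 99).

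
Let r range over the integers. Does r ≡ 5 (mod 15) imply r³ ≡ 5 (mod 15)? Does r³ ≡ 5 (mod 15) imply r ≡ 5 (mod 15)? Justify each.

(→) Suppose r ≡ 5 (mod 15). Write r = 15j + 5. Then (15j + 5)³ = 3375j³ + 3375j² + 1125j + 125 = 15(225j³ + 225j² + 75j + 8) + 5, so r³ ≡ 5 (mod 15).

(←) Conversely, suppose r³ ≡ 5 (mod 15). The only residue r in {0, …, 14} with r³ ≡ 5 (mod 15) is r = 5, so r ≡ 5 (mod 15).

Equivalent; both directions hold.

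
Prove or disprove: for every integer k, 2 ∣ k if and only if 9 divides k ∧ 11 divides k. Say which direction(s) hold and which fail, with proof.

(⇒) fails and (⇐) fails.

(⇒) This fails: take k = 2. Certainly 2 ∣ 2, but 9 ∤ 2.

(⇐) This fails: take k = 99. Both 9 ∣ 99 and 11 ∣ 99, yet 99 is not a multiple of 2 (since 99 = 49·2 + 1), so 2 ∤ 99.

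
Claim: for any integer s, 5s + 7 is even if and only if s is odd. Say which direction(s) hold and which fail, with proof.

(←) Suppose s is odd; write s = 2j + 1. Then 5s + 7 = 5·(2j + 1) + 7 = 2·5j + 12, which is even.

(→) Suppose 5s + 7 is even. Since 5 is odd, 5s and s have the same parity, so 5s + 7 ≡ s + 7 (mod 2). As 7 is odd, 5s + 7 is even exactly when s is odd. Thus s is odd.

The biconditional holds.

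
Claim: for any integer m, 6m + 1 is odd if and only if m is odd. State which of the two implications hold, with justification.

(⇒) fails; (⇐) holds.

(←) Suppose m is odd. Since 6 is even, 6m is even for every m, so 6m + 1 has the same parity as 1, which is odd. Hence 6m + 1 is odd.

(→) This fails: take m = 4. Then 6m + 1 = 25, which is odd, yet m = 4 is even, not odd.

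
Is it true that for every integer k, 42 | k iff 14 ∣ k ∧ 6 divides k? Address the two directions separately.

Both directions hold.

Converse. Suppose 14 ∣ k and 6 ∣ k. Any common multiple of 14 and 6 is a multiple of their lcm; here lcm(14, 6) = 14·6/gcd(14, 6) = 84/2 = 42, so 42 ∣ k.

Forward direction. If 42 ∣ k, write k = 42q. Since 42 = 3·14, k = 14·(3q), so 14 ∣ k; and since 42 = 7·6, k = 6·(7q), so 6 ∣ k.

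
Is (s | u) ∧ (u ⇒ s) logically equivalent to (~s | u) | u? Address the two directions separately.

Both directions fail.

[⇒] This fails. Under u = F, s = T, the left side is true but the right side is false.

[⇐] This fails. Under u = F, s = F, the left side is false but the right side is true.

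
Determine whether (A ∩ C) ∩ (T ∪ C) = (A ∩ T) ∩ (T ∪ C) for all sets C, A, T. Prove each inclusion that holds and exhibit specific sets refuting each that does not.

Forward inclusion. This inclusion fails. Take C = {1}, A = {1}, T = ∅; then 1 ∈ (A ∩ C) ∩ (T ∪ C) but 1 ∉ (A ∩ T) ∩ (T ∪ C).

Reverse inclusion. This inclusion fails. Take C = ∅, A = {1}, T = {1}; then 1 ∈ (A ∩ T) ∩ (T ∪ C) but 1 ∉ (A ∩ C) ∩ (T ∪ C).

Both inclusions fail.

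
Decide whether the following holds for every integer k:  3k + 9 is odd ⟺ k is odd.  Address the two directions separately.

(⇒) fails and (⇐) fails.

(⟹) This fails: k = 6 gives 3k + 9 = 27, which is odd, but 6 is even, not odd.

(⟸) This also fails: k = 3 is odd, but 3k + 9 = 18 is even, not odd.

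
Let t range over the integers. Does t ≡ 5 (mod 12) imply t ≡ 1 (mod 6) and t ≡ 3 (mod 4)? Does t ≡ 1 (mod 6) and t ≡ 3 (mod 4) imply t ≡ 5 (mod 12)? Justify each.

Neither direction holds.

(⇒) This fails: t = 5 gives 5 ≡ 5 (mod 12) but 5 ≡ 5 (mod 6), so the conjunction on the right does not hold.

(⇐) This fails: t = 7 satisfies both congruences on the right (7 ≡ 1 mod 6 and 7 ≡ 3 mod 4) yet 7 ≡ 7 (mod 12), not 5.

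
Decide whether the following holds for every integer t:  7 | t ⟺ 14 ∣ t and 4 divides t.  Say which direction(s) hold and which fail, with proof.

(⟹) This fails: take t = 7. Certainly 7 ∣ 7, but 14 ∤ 7.

(⟸) Suppose 14 ∣ t and 4 ∣ t. Any common multiple of 14 and 4 is a multiple of their lcm; here lcm(14, 4) = 14·4/gcd(14, 4) = 56/2 = 28, so 28 ∣ t. Since 7 ∣ 28, it follows that 7 ∣ t.

(⇒) fails; (⇐) holds.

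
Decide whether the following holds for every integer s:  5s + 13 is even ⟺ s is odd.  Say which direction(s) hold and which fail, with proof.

Both implications hold.

[⇒] Suppose 5s + 13 is even. Since 5 is odd, 5s and s have the same parity, so 5s + 13 ≡ s + 13 (mod 2). As 13 is odd, 5s + 13 is even exactly when s is odd. Thus s is odd.

[⇐] Conversely, suppose s is odd; write s = 2j + 1. Then 5s + 13 = 5·(2j + 1) + 13 = 2·5j + 18, which is even.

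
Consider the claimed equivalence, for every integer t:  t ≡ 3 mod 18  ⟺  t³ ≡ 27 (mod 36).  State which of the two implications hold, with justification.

Forward direction. This fails: take t = 21. Then 21 ≡ 3 (mod 18), but 21³ = 9261 ≡ 9 (mod 36), not 27.

Converse. This fails: take t = 15. Then 15³ = 3375 ≡ 27 (mod 36), yet 15 ≡ 15 (mod 18), not 3.

Neither implication holds.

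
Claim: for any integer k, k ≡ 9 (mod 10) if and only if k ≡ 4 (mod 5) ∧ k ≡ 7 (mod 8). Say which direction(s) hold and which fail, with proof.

Only the reverse direction holds.

[⇒] This fails: k = 9 gives 9 ≡ 9 (mod 10) but 9 ≡ 1 (mod 8), so the conjunction on the right does not hold.

[⇐] Conversely, if k ≡ 4 (mod 5) and k ≡ 7 (mod 8), then by the Chinese remainder theorem k ≡ 39 (mod 40). Since 39 ≡ 9 (mod 10) and 10 ∣ 40, we get k ≡ 9 (mod 10).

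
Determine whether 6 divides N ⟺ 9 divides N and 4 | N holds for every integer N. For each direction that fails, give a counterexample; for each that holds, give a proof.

(⟸) Suppose 9 ∣ N and 4 ∣ N. Any common multiple of 9 and 4 is a multiple of their lcm; here gcd(9, 4) = 1, so lcm(9, 4) = 9·4 = 36, so 36 ∣ N. Since 6 ∣ 36, it follows that 6 ∣ N.

(⟹) This fails: take N = 6. Certainly 6 ∣ 6, but 9 ∤ 6.

Only the converse holds.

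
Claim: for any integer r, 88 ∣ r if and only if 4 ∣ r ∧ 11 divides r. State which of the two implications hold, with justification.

The forward direction holds; the converse fails.

(→) If 88 ∣ r, write r = 88q. Since 88 = 22·4, r = 4·(22q), so 4 ∣ r; and since 88 = 8·11, r = 11·(8q), so 11 ∣ r.

(←) This fails: take r = 44. Both 4 ∣ 44 and 11 ∣ 44, yet 44 is not a multiple of 88 (since 44 = 0·88 + 44), so 88 ∤ 44.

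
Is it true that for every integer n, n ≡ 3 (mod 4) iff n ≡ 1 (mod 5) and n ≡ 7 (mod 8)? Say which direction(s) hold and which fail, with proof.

[⇒] This fails: n = 3 gives 3 ≡ 3 (mod 4) but 3 ≡ 3 (mod 5), so the conjunction on the right does not hold.

[⇐] Conversely, if n ≡ 1 (mod 5) and n ≡ 7 (mod 8), then by the Chinese remainder theorem n ≡ 31 (mod 40). Since 31 ≡ 3 (mod 4) and 4 ∣ 40, we get n ≡ 3 (mod 4).

Only the converse holds.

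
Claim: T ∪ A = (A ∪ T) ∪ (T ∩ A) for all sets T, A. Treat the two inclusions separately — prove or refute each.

(⊆) Let x ∈ T ∪ A. Then either x ∈ T and x ∉ A; or x ∈ A and x ∉ T; or x ∈ T ∩ A. In each case x ∈ (A ∪ T) ∪ (T ∩ A), so T ∪ A ⊆ (A ∪ T) ∪ (T ∩ A).

(⊇) Let x ∈ (A ∪ T) ∪ (T ∩ A). Then either x ∈ T and x ∉ A; or x ∈ A and x ∉ T; or x ∈ T ∩ A. In each case x ∈ T ∪ A, so (A ∪ T) ∪ (T ∩ A) ⊆ T ∪ A.

Both inclusions hold; the sets are equal.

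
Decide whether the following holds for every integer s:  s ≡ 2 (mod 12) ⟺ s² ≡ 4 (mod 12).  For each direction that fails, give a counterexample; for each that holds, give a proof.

[⇒] Suppose s ≡ 2 (mod 12). Write s = 12j + 2. Then (12j + 2)² = 144j² + 48j + 4 = 12(12j² + 4j) + 4, so s² ≡ 4 (mod 12).

[⇐] This fails: take s = 4. Then 4² = 16 ≡ 4 (mod 12), yet 4 ≡ 4 (mod 12), not 2.

Only the forward direction holds.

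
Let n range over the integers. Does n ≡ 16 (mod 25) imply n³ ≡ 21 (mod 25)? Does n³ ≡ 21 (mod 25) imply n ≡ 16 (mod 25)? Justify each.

[⇒] Suppose n ≡ 16 (mod 25). Write n = 25j + 16. Then (25j + 16)³ = 15625j³ + 30000j² + 19200j + 4096 = 25(625j³ + 1200j² + 768j + 163) + 21, so n³ ≡ 21 (mod 25).

[⇐] Conversely, suppose n³ ≡ 21 (mod 25). The only residue r in {0, …, 24} with r³ ≡ 21 (mod 25) is r = 16, so n ≡ 16 (mod 25).

Both implications hold.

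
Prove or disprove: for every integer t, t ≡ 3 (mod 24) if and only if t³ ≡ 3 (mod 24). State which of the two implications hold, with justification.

The biconditional holds.

(⇒) Suppose t ≡ 3 (mod 24). Write t = 24j + 3. Then (24j + 3)³ = 13824j³ + 5184j² + 648j + 27 = 24(576j³ + 216j² + 27j + 1) + 3, so t³ ≡ 3 (mod 24).

(⇐) Conversely, suppose t³ ≡ 3 (mod 24). The only residue r in {0, …, 23} with r³ ≡ 3 (mod 24) is r = 3, so t ≡ 3 (mod 24).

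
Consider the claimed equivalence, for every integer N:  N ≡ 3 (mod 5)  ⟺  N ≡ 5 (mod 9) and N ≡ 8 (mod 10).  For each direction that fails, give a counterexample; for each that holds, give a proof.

[⇒] This fails: N = 33 gives 33 ≡ 3 (mod 5) but 33 ≡ 6 (mod 9), so the conjunction on the right does not hold.

[⇐] Conversely, if N ≡ 5 (mod 9) and N ≡ 8 (mod 10), then by the Chinese remainder theorem N ≡ 68 (mod 90). Since 68 ≡ 3 (mod 5) and 5 ∣ 90, we get N ≡ 3 (mod 5).

Not equivalent: only (⇐) holds.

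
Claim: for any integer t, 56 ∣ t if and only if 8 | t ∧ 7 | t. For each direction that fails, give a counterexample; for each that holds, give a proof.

(⟹) If 56 ∣ t, write t = 56q. Since 56 = 7·8, t = 8·(7q), so 8 ∣ t; and since 56 = 8·7, t = 7·(8q), so 7 ∣ t.

(⟸) Suppose 8 ∣ t and 7 ∣ t. Any common multiple of 8 and 7 is a multiple of their lcm; here gcd(8, 7) = 1, so lcm(8, 7) = 8·7 = 56, so 56 ∣ t.

The biconditional holds.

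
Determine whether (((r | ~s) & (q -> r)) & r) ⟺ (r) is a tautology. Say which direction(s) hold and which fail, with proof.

(⇐) Assume the antecedent. If q is true, the antecedent forces (q = T, s = F, r = T) or (q = T, s = T, r = T), and ((r | ~s) & (q -> r)) & r holds there. If q is false, the antecedent forces (q = F, s = F, r = T) or (q = F, s = T, r = T), and ((r | ~s) & (q -> r)) & r holds there. Either way ((r | ~s) & (q -> r)) & r holds.

(⇒) Assume the antecedent. If q is true, the antecedent forces (q = T, s = F, r = T) or (q = T, s = T, r = T), and r holds there. If q is false, the antecedent forces (q = F, s = F, r = T) or (q = F, s = T, r = T), and r holds there. Either way r holds.

Equivalent; both directions hold.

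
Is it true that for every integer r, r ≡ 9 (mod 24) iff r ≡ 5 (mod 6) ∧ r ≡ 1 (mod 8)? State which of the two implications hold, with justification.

Forward direction. This fails: r = 9 gives 9 ≡ 9 (mod 24) but 9 ≡ 3 (mod 6), so the conjunction on the right does not hold.

Converse. This fails: r = 17 satisfies both congruences on the right (17 ≡ 5 mod 6 and 17 ≡ 1 mod 8) yet 17 ≡ 17 (mod 24), not 9.

(⇒) fails and (⇐) fails.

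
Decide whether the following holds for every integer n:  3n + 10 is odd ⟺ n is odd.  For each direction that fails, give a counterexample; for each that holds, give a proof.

Both directions hold; the statement is true.

(⇒) Suppose 3n + 10 is odd. Since 3 is odd, 3n and n have the same parity, so 3n + 10 ≡ n + 10 (mod 2). As 10 is even, 3n + 10 is odd exactly when n is odd. Thus n is odd.

(⇐) Conversely, suppose n is odd; write n = 2j + 1. Then 3n + 10 = 3·(2j + 1) + 10 = 2·3j + 13, which is odd.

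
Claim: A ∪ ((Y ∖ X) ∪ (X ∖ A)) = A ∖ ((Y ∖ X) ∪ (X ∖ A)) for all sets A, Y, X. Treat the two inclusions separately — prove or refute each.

The sets are not equal: only the reverse inclusion holds.

(⟸) Let x ∈ A ∖ ((Y ∖ X) ∪ (X ∖ A)). Then either x ∈ A and x ∉ Y, X; or x ∈ A ∩ X and x ∉ Y; or x ∈ A ∩ Y ∩ X. In each case x ∈ A ∪ ((Y ∖ X) ∪ (X ∖ A)), so A ∖ ((Y ∖ X) ∪ (X ∖ A)) ⊆ A ∪ ((Y ∖ X) ∪ (X ∖ A)).

(⟹) This inclusion fails. Take A = ∅, Y = {1}, X = ∅; then 1 ∈ A ∪ ((Y ∖ X) ∪ (X ∖ A)) but 1 ∉ A ∖ ((Y ∖ X) ∪ (X ∖ A)).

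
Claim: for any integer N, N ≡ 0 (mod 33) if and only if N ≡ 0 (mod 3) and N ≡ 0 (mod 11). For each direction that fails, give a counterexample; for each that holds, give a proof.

[⇒] Suppose N ≡ 0 (mod 33); write N = 33j + 0. Since 3 ∣ 33, reducing mod 3 gives N ≡ 0 (mod 3); since 11 ∣ 33, reducing mod 11 gives N ≡ 0 (mod 11).

[⇐] Conversely, if N ≡ 0 (mod 3) and N ≡ 0 (mod 11), then by the Chinese remainder theorem N ≡ 0 (mod 33). This is exactly N ≡ 0 (mod 33).

Both directions hold.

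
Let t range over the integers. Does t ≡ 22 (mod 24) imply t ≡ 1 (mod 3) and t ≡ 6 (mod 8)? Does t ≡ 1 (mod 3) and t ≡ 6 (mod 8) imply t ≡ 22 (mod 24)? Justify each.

Both directions hold.

(⇐) If t ≡ 1 (mod 3) and t ≡ 6 (mod 8), then by the Chinese remainder theorem t ≡ 22 (mod 24). This is exactly t ≡ 22 (mod 24).

(⇒) Suppose t ≡ 22 (mod 24); write t = 24j + 22. Since 3 ∣ 24, reducing mod 3 gives t ≡ 22 ≡ 1 (mod 3); since 8 ∣ 24, reducing mod 8 gives t ≡ 22 ≡ 6 (mod 8).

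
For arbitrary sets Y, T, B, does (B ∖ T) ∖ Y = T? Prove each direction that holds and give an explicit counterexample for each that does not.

Forward inclusion. This inclusion fails. Take Y = ∅, T = ∅, B = {1}; then 1 ∈ (B ∖ T) ∖ Y but 1 ∉ T.

Reverse inclusion. This inclusion fails. Take Y = ∅, T = {1}, B = ∅; then 1 ∈ T but 1 ∉ (B ∖ T) ∖ Y.

(⊆) fails and (⊇) fails.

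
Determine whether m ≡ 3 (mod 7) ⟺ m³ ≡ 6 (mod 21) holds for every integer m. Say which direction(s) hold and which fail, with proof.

Neither direction holds.

Forward direction. This fails: take m = 10. Then 10 ≡ 3 (mod 7), but 10³ = 1000 ≡ 13 (mod 21), not 6.

Converse. This fails: take m = 6. Then 6³ = 216 ≡ 6 (mod 21), yet 6 ≡ 6 (mod 7), not 3.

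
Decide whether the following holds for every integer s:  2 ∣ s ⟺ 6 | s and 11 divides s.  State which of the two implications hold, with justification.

Not equivalent: only (⇐) holds.

(→) This fails: take s = 2. Certainly 2 ∣ 2, but 6 ∤ 2.

(←) Suppose 6 ∣ s and 11 ∣ s. Any common multiple of 6 and 11 is a multiple of their lcm; here gcd(6, 11) = 1, so lcm(6, 11) = 6·11 = 66, so 66 ∣ s. Since 2 ∣ 66, it follows that 2 ∣ s.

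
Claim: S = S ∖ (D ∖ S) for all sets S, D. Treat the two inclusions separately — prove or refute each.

Both inclusions hold; the sets are equal.

(⟹) Let x ∈ S. Then either x ∈ S and x ∉ D; or x ∈ S ∩ D. In each case x ∈ S ∖ (D ∖ S), so S ⊆ S ∖ (D ∖ S).

(⟸) Let x ∈ S ∖ (D ∖ S). Then either x ∈ S and x ∉ D; or x ∈ S ∩ D. In each case x ∈ S, so S ∖ (D ∖ S) ⊆ S.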